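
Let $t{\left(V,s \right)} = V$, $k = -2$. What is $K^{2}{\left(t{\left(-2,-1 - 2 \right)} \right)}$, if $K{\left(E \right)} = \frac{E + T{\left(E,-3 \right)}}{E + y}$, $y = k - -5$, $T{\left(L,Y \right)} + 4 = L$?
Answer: $64$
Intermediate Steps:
$T{\left(L,Y \right)} = -4 + L$
$y = 3$ ($y = -2 - -5 = -2 + 5 = 3$)
$K{\left(E \right)} = \frac{-4 + 2 E}{3 + E}$ ($K{\left(E \right)} = \frac{E + \left(-4 + E\right)}{E + 3} = \frac{-4 + 2 E}{3 + E}$)
$K^{2}{\left(t{\left(-2,-1 - 2 \right)} \right)} = \left(\frac{2 \left(-2 - 2\right)}{3 - 2}\right)^{2} = \left(2 \cdot 1^{-1} \left(-4\right)\right)^{2} = \left(2 \cdot 1 \left(-4\right)\right)^{2} = \left(-8\right)^{2} = 64$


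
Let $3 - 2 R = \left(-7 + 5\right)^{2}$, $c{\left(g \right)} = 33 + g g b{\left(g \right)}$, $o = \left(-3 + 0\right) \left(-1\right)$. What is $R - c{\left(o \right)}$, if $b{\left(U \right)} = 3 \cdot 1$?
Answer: $- \frac{121}{2} \approx -60.5$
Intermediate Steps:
$b{\left(U \right)} = 3$
$o = 3$ ($o = \left(-3\right) \left(-1\right) = 3$)
$c{\left(g \right)} = 33 + 3 g^{2}$ ($c{\left(g \right)} = 33 + g g 3 = 33 + g^{2} \cdot 3 = 33 + 3 g^{2}$)
$R = - \frac{1}{2}$ ($R = \frac{3}{2} - \frac{\left(-7 + 5\right)^{2}}{2} = \frac{3}{2} - \frac{\left(-2\right)^{2}}{2} = \frac{3}{2} - 2 = - \frac{1}{2} \approx -0.5$)
$R - c{\left(o \right)} = - \frac{1}{2} - \left(33 + 3 \cdot 3^{2}\right) = - \frac{1}{2} - \left(33 + 3 \cdot 9\right) = - \frac{1}{2} - \left(33 + 27\right) = - \frac{1}{2} - 60 = - \frac{121}{2}$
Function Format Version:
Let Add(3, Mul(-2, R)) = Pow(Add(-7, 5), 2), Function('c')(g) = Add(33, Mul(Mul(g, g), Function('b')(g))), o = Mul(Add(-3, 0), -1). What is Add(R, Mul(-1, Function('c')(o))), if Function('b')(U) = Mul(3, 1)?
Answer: Rational(-121, 2) ≈ -60.500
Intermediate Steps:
Function('b')(U) = 3
o = 3 (o = Mul(-3, -1) = 3)
Function('c')(g) = Add(33, Mul(3, Pow(g, 2))) (Function('c')(g) = Add(33, Mul(Mul(g, g), 3)) = Add(33, Mul(Pow(g, 2), 3)) = Add(33, Mul(3, Pow(g, 2))))
R = Rational(-1, 2) (R = Add(Rational(3, 2), Mul(Rational(-1, 2), Pow(Add(-7, 5), 2))) = Add(Rational(3, 2), Mul(Rational(-1, 2), Pow(-2, 2))) = Add(Rational(3, 2), Mul(Rational(-1, 2), 4)) = Add(Rational(3, 2), -2) = Rational(-1, 2) ≈ -0.50000)
Add(R, Mul(-1, Function('c')(o))) = Add(Rational(-1, 2), Mul(-1, Add(33, Mul(3, Pow(3, 2))))) = Add(Rational(-1, 2), Mul(-1, Add(33, Mul(3, 9)))) = Add(Rational(-1, 2), Mul(-1, Add(33, 27))) = Add(Rational(-1, 2), Mul(-1, 60)) = Add(Rational(-1, 2), -60) = Rational(-121, 2)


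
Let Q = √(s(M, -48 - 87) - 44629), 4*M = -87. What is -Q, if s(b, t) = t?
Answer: -38*I*√31 ≈ -211.57*I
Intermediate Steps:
M = -87/4 (M = (¼)*(-87) = -87/4 ≈ -21.750)
Q = 38*I*√31 (Q = √((-48 - 87) - 44629) = √(-135 - 44629) = √(-44764) = 38*I*√31 ≈ 211.57*I)
-Q = -38*I*√31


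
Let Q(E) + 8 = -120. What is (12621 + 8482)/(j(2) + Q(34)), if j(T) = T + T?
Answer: -21103/124 ≈ -170.19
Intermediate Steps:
Q(E) = -128 (Q(E) = -8 - 120 = -128)
j(T) = 2*T
(12621 + 8482)/(j(2) + Q(34)) = (12621 + 8482)/(2*2 - 128) = 21103/(4 - 128) = 21103/(-124) = 21103*(-1/124) = -21103/124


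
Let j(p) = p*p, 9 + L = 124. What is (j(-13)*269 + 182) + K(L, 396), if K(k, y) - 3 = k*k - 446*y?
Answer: -117745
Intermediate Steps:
L = 115 (L = -9 + 124 = 115)
j(p) = p²
K(k, y) = 3 + k² - 446*y (K(k, y) = 3 + (k*k - 446*y) = 3 + (k² - 446*y) = 3 + k² - 446*y)
(j(-13)*269 + 182) + K(L, 396) = ((-13)²*269 + 182) + (3 + 115² - 446*396) = (169*269 + 182) + (3 + 13225 - 176616) = (45461 + 182) - 163388 = 45643 - 163388 = -117745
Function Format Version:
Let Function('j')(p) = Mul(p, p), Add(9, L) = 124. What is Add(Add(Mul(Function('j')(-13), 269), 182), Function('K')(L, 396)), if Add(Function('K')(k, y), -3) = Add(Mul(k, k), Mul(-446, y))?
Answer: -117745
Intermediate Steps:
L = 115 (L = Add(-9, 124) = 115)
Function('j')(p) = Pow(p, 2)
Function('K')(k, y) = Add(3, Pow(k, 2), Mul(-446, y)) (Function('K')(k, y) = Add(3, Add(Mul(k, k), Mul(-446, y))) = Add(3, Add(Pow(k, 2), Mul(-446, y))) = Add(3, Pow(k, 2), Mul(-446, y)))
Add(Add(Mul(Function('j')(-13), 269), 182), Function('K')(L, 396)) = Add(Add(Mul(Pow(-13, 2), 269), 182), Add(3, Pow(115, 2), Mul(-446, 396))) = Add(Add(Mul(169, 269), 182), Add(3, 13225, -176616)) = Add(Add(45461, 182), -163388) = Add(45643, -163388) = -117745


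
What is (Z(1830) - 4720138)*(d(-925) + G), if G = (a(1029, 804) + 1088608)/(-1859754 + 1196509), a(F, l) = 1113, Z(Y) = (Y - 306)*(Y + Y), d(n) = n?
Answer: -527136226646892/663245 ≈ -7.9478e+8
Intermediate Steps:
Z(Y) = 2*Y*(-306 + Y) (Z(Y) = (-306 + Y)*(2*Y) = 2*Y*(-306 + Y))
G = -1089721/663245 (G = (1113 + 1088608)/(-1859754 + 1196509) = 1089721/(-663245) = 1089721*(-1/663245) = -1089721/663245 ≈ -1.6430)
(Z(1830) - 4720138)*(d(-925) + G) = (2*1830*(-306 + 1830) - 4720138)*(-925 - 1089721/663245) = (2*1830*1524 - 4720138)*(-614591346/663245) = (5577840 - 4720138)*(-614591346/663245) = 857702*(-614591346/663245) = -527136226646892/663245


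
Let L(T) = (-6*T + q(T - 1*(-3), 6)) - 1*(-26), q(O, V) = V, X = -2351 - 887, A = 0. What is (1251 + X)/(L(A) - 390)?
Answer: 1987/358 ≈ 5.5503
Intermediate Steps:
X = -3238
L(T) = 32 - 6*T (L(T) = (-6*T + 6) - 1*(-26) = (6 - 6*T) + 26 = 32 - 6*T)
(1251 + X)/(L(A) - 390) = (1251 - 3238)/((32 - 6*0) - 390) = -1987/((32 + 0) - 390) = -1987/(32 - 390) = -1987/(-358) = -1987*(-1/358) = 1987/358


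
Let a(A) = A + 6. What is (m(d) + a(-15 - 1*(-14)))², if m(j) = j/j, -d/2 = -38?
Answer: 36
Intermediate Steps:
a(A) = 6 + A
d = 76 (d = -2*(-38) = 76)
m(j) = 1
(m(d) + a(-15 - 1*(-14)))² = (1 + (6 + (-15 - 1*(-14))))² = (1 + (6 + (-15 + 14)))² = (1 + (6 - 1))² = (1 + 5)² = 6² = 36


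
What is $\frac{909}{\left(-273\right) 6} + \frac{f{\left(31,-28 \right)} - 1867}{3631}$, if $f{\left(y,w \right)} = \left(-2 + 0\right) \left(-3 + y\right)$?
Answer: $- \frac{716717}{660842} \approx -1.0846$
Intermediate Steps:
$f{\left(y,w \right)} = 6 - 2 y$ ($f{\left(y,w \right)} = - 2 \left(-3 + y\right) = 6 - 2 y$)
$\frac{909}{\left(-273\right) 6} + \frac{f{\left(31,-28 \right)} - 1867}{3631} = \frac{909}{\left(-273\right) 6} + \frac{\left(6 - 62\right) - 1867}{3631} = \frac{909}{-1638} + \left(\left(6 - 62\right) - 1867\right) \frac{1}{3631} = 909 \left(- \frac{1}{1638}\right) + \left(-56 - 1867\right) \frac{1}{3631} = - \frac{101}{182} - \frac{1923}{3631} = - \frac{716717}{660842}$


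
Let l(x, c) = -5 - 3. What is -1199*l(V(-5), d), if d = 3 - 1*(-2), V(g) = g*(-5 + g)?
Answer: 9592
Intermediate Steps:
d = 5 (d = 3 + 2 = 5)
l(x, c) = -8
-1199*l(V(-5), d) = -1199*(-8) = 9592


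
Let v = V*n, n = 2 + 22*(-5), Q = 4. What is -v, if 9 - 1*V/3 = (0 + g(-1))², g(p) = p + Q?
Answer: 0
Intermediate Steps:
g(p) = 4 + p (g(p) = p + 4 = 4 + p)
V = 0 (V = 27 - 3*(0 + (4 - 1))² = 27 - 3*(0 + 3)² = 27 - 3*3² = 27 - 3*9 = 27 - 27 = 0)
n = -108 (n = 2 - 110 = -108)
v = 0 (v = 0*(-108) = 0)
-v = -1*0 = 0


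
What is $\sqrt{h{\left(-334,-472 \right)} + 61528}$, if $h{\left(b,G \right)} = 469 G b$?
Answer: $2 \sqrt{18499610} \approx 8602.2$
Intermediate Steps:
$h{\left(b,G \right)} = 469 G b$
$\sqrt{h{\left(-334,-472 \right)} + 61528} = \sqrt{469 \left(-472\right) \left(-334\right) + 61528} = \sqrt{73936912 + 61528} = \sqrt{73998440} = 2 \sqrt{18499610}$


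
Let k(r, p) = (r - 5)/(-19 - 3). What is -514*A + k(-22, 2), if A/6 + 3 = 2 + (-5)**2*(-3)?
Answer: 5156475/22 ≈ 2.3439e+5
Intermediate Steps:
k(r, p) = 5/22 - r/22 (k(r, p) = (-5 + r)/(-22) = (-5 + r)*(-1/22) = 5/22 - r/22)
A = -456 (A = -18 + 6*(2 + (-5)**2*(-3)) = -18 + 6*(2 + 25*(-3)) = -18 + 6*(2 - 75) = -18 + 6*(-73) = -18 - 438 = -456)
-514*A + k(-22, 2) = -514*(-456) + (5/22 - 1/22*(-22)) = 234384 + (5/22 + 1) = 234384 + 27/22 = 5156475/22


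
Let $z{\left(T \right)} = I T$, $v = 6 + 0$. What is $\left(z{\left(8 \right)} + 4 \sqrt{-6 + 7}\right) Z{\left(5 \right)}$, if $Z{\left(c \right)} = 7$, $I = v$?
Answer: $364$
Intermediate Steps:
$v = 6$
$I = 6$
$z{\left(T \right)} = 6 T$
$\left(z{\left(8 \right)} + 4 \sqrt{-6 + 7}\right) Z{\left(5 \right)} = \left(6 \cdot 8 + 4 \sqrt{-6 + 7}\right) 7 = \left(48 + 4 \sqrt{1}\right) 7 = \left(48 + 4 \cdot 1\right) 7 = \left(48 + 4\right) 7 = 52 \cdot 7 = 364$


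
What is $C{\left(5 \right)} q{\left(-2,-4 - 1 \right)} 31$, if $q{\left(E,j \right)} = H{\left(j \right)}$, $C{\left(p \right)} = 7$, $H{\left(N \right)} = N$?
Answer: $-1085$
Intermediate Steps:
$q{\left(E,j \right)} = j$
$C{\left(5 \right)} q{\left(-2,-4 - 1 \right)} 31 = 7 \left(-4 - 1\right) 31 = 7 \left(-5\right) 31 = \left(-35\right) 31 = -1085$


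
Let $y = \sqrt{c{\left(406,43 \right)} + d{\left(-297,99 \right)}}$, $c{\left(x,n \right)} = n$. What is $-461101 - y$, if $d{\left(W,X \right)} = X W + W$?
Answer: $-461101 - i \sqrt{29657} \approx -4.611 \cdot 10^{5} - 172.21 i$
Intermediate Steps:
$d{\left(W,X \right)} = W + W X$ ($d{\left(W,X \right)} = W X + W = W + W X$)
$y = i \sqrt{29657}$ ($y = \sqrt{43 - 297 \left(1 + 99\right)} = \sqrt{43 - 29700} = \sqrt{-29657} = i \sqrt{29657} \approx 172.21 i$)
$-461101 - y = -461101 - i \sqrt{29657}$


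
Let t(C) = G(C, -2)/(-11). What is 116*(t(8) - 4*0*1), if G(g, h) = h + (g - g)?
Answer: 232/11 ≈ 21.091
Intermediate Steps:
G(g, h) = h (G(g, h) = h + 0 = h)
t(C) = 2/11 (t(C) = -2/(-11) = -2*(-1/11) = 2/11)
116*(t(8) - 4*0*1) = 116*(2/11 - 4*0*1) = 116*(2/11 + 0*1) = 116*(2/11 + 0) = 116*(2/11) = 232/11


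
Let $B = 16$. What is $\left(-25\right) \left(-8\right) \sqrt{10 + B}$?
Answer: $200 \sqrt{26} \approx 1019.8$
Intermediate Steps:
$\left(-25\right) \left(-8\right) \sqrt{10 + B} = \left(-25\right) \left(-8\right) \sqrt{10 + 16} = 200 \sqrt{26}$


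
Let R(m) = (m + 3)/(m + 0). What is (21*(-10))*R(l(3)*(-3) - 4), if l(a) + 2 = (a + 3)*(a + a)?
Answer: -10815/53 ≈ -204.06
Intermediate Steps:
l(a) = -2 + 2*a*(3 + a) (l(a) = -2 + (a + 3)*(a + a) = -2 + (3 + a)*(2*a) = -2 + 2*a*(3 + a))
R(m) = (3 + m)/m
(21*(-10))*R(l(3)*(-3) - 4) = (21*(-10))*((3 + ((-2 + 2*3**2 + 6*3)*(-3) - 4))/((-2 + 2*3**2 + 6*3)*(-3) - 4)) = -210*(3 + ((-2 + 2*9 + 18)*(-3) - 4))/((-2 + 2*9 + 18)*(-3) - 4) = -210*(3 + ((-2 + 18 + 18)*(-3) - 4))/((-2 + 18 + 18)*(-3) - 4) = -210*(3 + (34*(-3) - 4))/(34*(-3) - 4) = -210*(3 + (-102 - 4))/(-102 - 4) = -210*(3 - 106)/(-106) = -(-105)*(-103)/53 = -210*103/106 = -10815/53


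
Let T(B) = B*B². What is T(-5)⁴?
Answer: 244140625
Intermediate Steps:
T(B) = B³
T(-5)⁴ = ((-5)³)⁴ = (-125)⁴ = 244140625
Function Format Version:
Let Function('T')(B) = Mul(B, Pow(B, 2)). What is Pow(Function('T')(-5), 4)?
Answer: 244140625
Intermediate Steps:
Function('T')(B) = Pow(B, 3)
Pow(Function('T')(-5), 4) = Pow(Pow(-5, 3), 4) = Pow(-125, 4) = 244140625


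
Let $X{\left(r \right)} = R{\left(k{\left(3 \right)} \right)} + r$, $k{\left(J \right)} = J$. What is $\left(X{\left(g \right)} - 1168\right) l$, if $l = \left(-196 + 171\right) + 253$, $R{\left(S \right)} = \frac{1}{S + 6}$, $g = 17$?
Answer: $- \frac{787208}{3} \approx -2.624 \cdot 10^{5}$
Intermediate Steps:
$R{\left(S \right)} = \frac{1}{6 + S}$
$X{\left(r \right)} = \frac{1}{9} + r$ ($X{\left(r \right)} = \frac{1}{6 + 3} + r = \frac{1}{9} + r$)
$l = 228$ ($l = -25 + 253 = 228$)
$\left(X{\left(g \right)} - 1168\right) l = \left(\left(\frac{1}{9} + 17\right) - 1168\right) 228 = \left(\frac{154}{9} - 1168\right) 228 = \left(- \frac{10358}{9}\right) 228 = - \frac{787208}{3}$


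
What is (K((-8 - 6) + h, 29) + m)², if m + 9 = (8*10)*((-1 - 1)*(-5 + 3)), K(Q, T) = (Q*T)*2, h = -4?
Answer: 537289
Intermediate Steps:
K(Q, T) = 2*Q*T
m = 311 (m = -9 + (8*10)*((-1 - 1)*(-5 + 3)) = -9 + 80*(-2*(-2)) = -9 + 80*4 = -9 + 320 = 311)
(K((-8 - 6) + h, 29) + m)² = (2*((-8 - 6) - 4)*29 + 311)² = (2*(-14 - 4)*29 + 311)² = (2*(-18)*29 + 311)² = (-1044 + 311)² = (-733)² = 537289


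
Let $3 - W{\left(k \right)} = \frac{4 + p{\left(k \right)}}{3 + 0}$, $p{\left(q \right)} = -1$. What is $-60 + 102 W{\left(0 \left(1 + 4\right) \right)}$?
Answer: $144$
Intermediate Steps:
$W{\left(k \right)} = 2$ ($W{\left(k \right)} = 3 - \frac{4 - 1}{3 + 0} = 3 - \frac{3}{3} = 3 - 3 \cdot \frac{1}{3} = 3 - 1 = 2$)
$-60 + 102 W{\left(0 \left(1 + 4\right) \right)} = -60 + 102 \cdot 2 = -60 + 204 = 144$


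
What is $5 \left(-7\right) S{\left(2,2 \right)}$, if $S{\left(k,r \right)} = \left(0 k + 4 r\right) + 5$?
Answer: $-455$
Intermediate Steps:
$S{\left(k,r \right)} = 5 + 4 r$ ($S{\left(k,r \right)} = \left(0 + 4 r\right) + 5 = 4 r + 5 = 5 + 4 r$)
$5 \left(-7\right) S{\left(2,2 \right)} = 5 \left(-7\right) \left(5 + 4 \cdot 2\right) = - 35 \left(5 + 8\right) = \left(-35\right) 13 = -455$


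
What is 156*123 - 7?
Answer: 19181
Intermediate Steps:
156*123 - 7 = 19188 - 7 = 19181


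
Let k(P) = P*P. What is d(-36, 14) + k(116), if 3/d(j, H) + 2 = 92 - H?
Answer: 1022659/76 ≈ 13456.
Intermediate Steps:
d(j, H) = 3/(90 - H) (d(j, H) = 3/(-2 + (92 - H)) = 3/(90 - H))
k(P) = P²
d(-36, 14) + k(116) = -3/(-90 + 14) + 116² = -3/(-76) + 13456 = -3*(-1/76) + 13456 = 3/76 + 13456 = 1022659/76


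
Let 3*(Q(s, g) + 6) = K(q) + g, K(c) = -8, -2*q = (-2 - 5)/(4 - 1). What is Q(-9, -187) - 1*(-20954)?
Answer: 20883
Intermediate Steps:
q = 7/6 (q = -(-2 - 5)/(2*(4 - 1)) = -(-7)/(2*3) = -½*(-7/3) = 7/6 ≈ 1.1667)
Q(s, g) = -26/3 + g/3 (Q(s, g) = -6 + (-8 + g)/3 = -6 + (-8/3 + g/3) = -26/3 + g/3)
Q(-9, -187) - 1*(-20954) = (-26/3 + (⅓)*(-187)) - 1*(-20954) = (-26/3 - 187/3) + 20954 = -71 + 20954 = 20883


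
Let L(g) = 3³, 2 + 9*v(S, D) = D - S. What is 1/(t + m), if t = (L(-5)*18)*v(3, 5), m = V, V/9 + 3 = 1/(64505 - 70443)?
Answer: -5938/160335 ≈ -0.037035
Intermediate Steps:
V = -160335/5938 (V = -27 + 9/(64505 - 70443) = -27 + 9/(-5938) = -27 + 9*(-1/5938) = -27 - 9/5938 = -160335/5938 ≈ -27.002)
v(S, D) = -2/9 - S/9 + D/9 (v(S, D) = -2/9 + (D - S)/9 = -2/9 + (-S/9 + D/9) = -2/9 - S/9 + D/9)
L(g) = 27
m = -160335/5938 ≈ -27.002
t = 0 (t = (27*18)*(-2/9 - ⅑*3 + (⅑)*5) = 486*(-2/9 - ⅓ + 5/9) = 486*0 = 0)
1/(t + m) = 1/(0 - 160335/5938) = 1/(-160335/5938) = -5938/160335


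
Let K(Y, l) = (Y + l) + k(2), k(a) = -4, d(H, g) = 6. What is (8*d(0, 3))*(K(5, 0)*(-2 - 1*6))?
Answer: -384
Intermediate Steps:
K(Y, l) = -4 + Y + l (K(Y, l) = (Y + l) - 4 = -4 + Y + l)
(8*d(0, 3))*(K(5, 0)*(-2 - 1*6)) = (8*6)*((-4 + 5 + 0)*(-2 - 1*6)) = 48*(1*(-2 - 6)) = 48*(1*(-8)) = 48*(-8) = -384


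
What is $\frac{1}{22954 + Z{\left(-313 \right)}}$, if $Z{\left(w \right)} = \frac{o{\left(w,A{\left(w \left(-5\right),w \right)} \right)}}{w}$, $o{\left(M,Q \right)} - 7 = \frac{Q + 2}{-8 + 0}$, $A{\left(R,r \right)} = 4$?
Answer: $\frac{1252}{28738383} \approx 4.3565 \cdot 10^{-5}$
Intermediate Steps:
$o{\left(M,Q \right)} = \frac{27}{4} - \frac{Q}{8}$ ($o{\left(M,Q \right)} = 7 + \frac{Q + 2}{-8 + 0} = 7 + \frac{2 + Q}{-8} = 7 + \left(2 + Q\right) \left(- \frac{1}{8}\right) = 7 - \left(\frac{1}{4} + \frac{Q}{8}\right) = \frac{27}{4} - \frac{Q}{8}$)
$Z{\left(w \right)} = \frac{25}{4 w}$ ($Z{\left(w \right)} = \frac{\frac{27}{4} - \frac{1}{2}}{w} = \frac{25}{4 w}$)
$\frac{1}{22954 + Z{\left(-313 \right)}} = \frac{1}{22954 + \frac{25}{4 \left(-313\right)}} = \frac{1}{22954 + \frac{25}{4} \left(- \frac{1}{313}\right)} = \frac{1}{22954 - \frac{25}{1252}} = \frac{1}{\frac{28738383}{1252}} = \frac{1252}{28738383}$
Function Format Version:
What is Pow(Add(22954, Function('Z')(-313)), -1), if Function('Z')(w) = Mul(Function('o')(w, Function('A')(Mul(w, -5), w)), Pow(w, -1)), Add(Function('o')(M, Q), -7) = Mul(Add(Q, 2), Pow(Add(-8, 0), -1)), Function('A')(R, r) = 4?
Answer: Rational(1252, 28738383) ≈ 4.3565e-5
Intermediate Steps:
Function('o')(M, Q) = Add(Rational(27, 4), Mul(Rational(-1, 8), Q)) (Function('o')(M, Q) = Add(7, Mul(Add(Q, 2), Pow(Add(-8, 0), -1))) = Add(7, Mul(Add(2, Q), Pow(-8, -1))) = Add(7, Mul(Add(2, Q), Rational(-1, 8))) = Add(7, Add(Rational(-1, 4), Mul(Rational(-1, 8), Q))) = Add(Rational(27, 4), Mul(Rational(-1, 8), Q)))
Function('Z')(w) = Mul(Rational(25, 4), Pow(w, -1)) (Function('Z')(w) = Mul(Add(Rational(27, 4), Mul(Rational(-1, 8), 4)), Pow(w, -1)) = Mul(Add(Rational(27, 4), Rational(-1, 2)), Pow(w, -1)) = Mul(Rational(25, 4), Pow(w, -1)))
Pow(Add(22954, Function('Z')(-313)), -1) = Pow(Add(22954, Mul(Rational(25, 4), Pow(-313, -1))), -1) = Pow(Add(22954, Mul(Rational(25, 4), Rational(-1, 313))), -1) = Pow(Add(22954, Rational(-25, 1252)), -1) = Pow(Rational(28738383, 1252), -1) = Rational(1252, 28738383)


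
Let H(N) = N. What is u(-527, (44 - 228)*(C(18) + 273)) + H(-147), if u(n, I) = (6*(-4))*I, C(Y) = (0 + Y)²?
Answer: 2636205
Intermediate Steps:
C(Y) = Y²
u(n, I) = -24*I
u(-527, (44 - 228)*(C(18) + 273)) + H(-147) = -24*(44 - 228)*(18² + 273) - 147 = -(-4416)*(324 + 273) - 147 = -(-4416)*597 - 147 = -24*(-109848) - 147 = 2636352 - 147 = 2636205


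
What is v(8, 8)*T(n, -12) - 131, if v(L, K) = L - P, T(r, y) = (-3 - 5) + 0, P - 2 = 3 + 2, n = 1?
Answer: -139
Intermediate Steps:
P = 7 (P = 2 + (3 + 2) = 2 + 5 = 7)
T(r, y) = -8 (T(r, y) = -8 + 0 = -8)
v(L, K) = -7 + L (v(L, K) = L - 1*7 = L - 7 = -7 + L)
v(8, 8)*T(n, -12) - 131 = (-7 + 8)*(-8) - 131 = 1*(-8) - 131 = -8 - 131 = -139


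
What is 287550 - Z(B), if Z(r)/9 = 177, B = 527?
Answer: 285957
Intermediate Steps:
Z(r) = 1593 (Z(r) = 9*177 = 1593)
287550 - Z(B) = 287550 - 1*1593 = 287550 - 1593 = 285957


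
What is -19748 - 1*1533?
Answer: -21281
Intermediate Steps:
-19748 - 1*1533 = -19748 - 1533 = -21281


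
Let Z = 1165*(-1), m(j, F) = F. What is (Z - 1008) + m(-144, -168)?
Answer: -2341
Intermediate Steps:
Z = -1165
(Z - 1008) + m(-144, -168) = (-1165 - 1008) - 168 = -2173 - 168 = -2341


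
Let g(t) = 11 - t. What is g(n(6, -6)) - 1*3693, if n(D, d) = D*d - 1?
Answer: -3645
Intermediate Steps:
n(D, d) = -1 + D*d
g(n(6, -6)) - 1*3693 = (11 - (-1 + 6*(-6))) - 1*3693 = (11 - (-1 - 36)) - 3693 = (11 - 1*(-37)) - 3693 = (11 + 37) - 3693 = 48 - 3693 = -3645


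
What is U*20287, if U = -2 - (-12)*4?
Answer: 933202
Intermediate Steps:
U = 46 (U = -2 - 3*(-16) = -2 + 48 = 46)
U*20287 = 46*20287 = 933202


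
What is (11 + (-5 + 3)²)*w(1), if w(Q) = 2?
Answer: 30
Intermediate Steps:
(11 + (-5 + 3)²)*w(1) = (11 + (-5 + 3)²)*2 = (11 + (-2)²)*2 = (11 + 4)*2 = 15*2 = 30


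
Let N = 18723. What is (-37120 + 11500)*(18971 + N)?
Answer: -965720280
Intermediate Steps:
(-37120 + 11500)*(18971 + N) = (-37120 + 11500)*(18971 + 18723) = -25620*37694 = -965720280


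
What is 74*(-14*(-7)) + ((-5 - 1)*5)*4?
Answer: 7132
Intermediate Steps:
74*(-14*(-7)) + ((-5 - 1)*5)*4 = 74*98 - 6*5*4 = 7252 - 30*4 = 7252 - 120 = 7132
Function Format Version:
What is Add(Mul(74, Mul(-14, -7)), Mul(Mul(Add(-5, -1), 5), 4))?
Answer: 7132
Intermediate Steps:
Add(Mul(74, Mul(-14, -7)), Mul(Mul(Add(-5, -1), 5), 4)) = Add(Mul(74, 98), Mul(Mul(-6, 5), 4)) = Add(7252, Mul(-30, 4)) = Add(7252, -120) = 7132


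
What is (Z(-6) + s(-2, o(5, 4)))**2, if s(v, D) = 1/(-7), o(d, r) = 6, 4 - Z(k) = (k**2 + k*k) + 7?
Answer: 276676/49 ≈ 5646.4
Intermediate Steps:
Z(k) = -3 - 2*k**2 (Z(k) = 4 - ((k**2 + k*k) + 7) = 4 - ((k**2 + k**2) + 7) = 4 - (2*k**2 + 7) = 4 - (7 + 2*k**2) = 4 + (-7 - 2*k**2) = -3 - 2*k**2)
s(v, D) = -1/7 (s(v, D) = 1*(-1/7) = -1/7)
(Z(-6) + s(-2, o(5, 4)))**2 = ((-3 - 2*(-6)**2) - 1/7)**2 = ((-3 - 2*36) - 1/7)**2 = ((-3 - 72) - 1/7)**2 = (-75 - 1/7)**2 = (-526/7)**2 = 276676/49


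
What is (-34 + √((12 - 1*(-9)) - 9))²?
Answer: 1168 - 136*√3 ≈ 932.44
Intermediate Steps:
(-34 + √((12 - 1*(-9)) - 9))² = (-34 + √((12 + 9) - 9))² = (-34 + √(21 - 9))² = (-34 + √12)² = (-34 + 2*√3)²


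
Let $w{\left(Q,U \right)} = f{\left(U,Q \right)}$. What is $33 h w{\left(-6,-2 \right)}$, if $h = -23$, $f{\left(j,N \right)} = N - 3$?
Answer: $6831$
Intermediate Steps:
$f{\left(j,N \right)} = -3 + N$
$w{\left(Q,U \right)} = -3 + Q$
$33 h w{\left(-6,-2 \right)} = 33 \left(-23\right) \left(-3 - 6\right) = \left(-759\right) \left(-9\right) = 6831$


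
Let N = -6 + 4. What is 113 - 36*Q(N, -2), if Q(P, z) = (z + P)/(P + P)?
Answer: 77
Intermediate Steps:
N = -2
Q(P, z) = (P + z)/(2*P) (Q(P, z) = (P + z)/((2*P)) = (P + z)*(1/(2*P)) = (P + z)/(2*P))
113 - 36*Q(N, -2) = 113 - 18*(-2 - 2)/(-2) = 113 - 18*(-1)*(-4)/2 = 113 - 36*1 = 113 - 36 = 77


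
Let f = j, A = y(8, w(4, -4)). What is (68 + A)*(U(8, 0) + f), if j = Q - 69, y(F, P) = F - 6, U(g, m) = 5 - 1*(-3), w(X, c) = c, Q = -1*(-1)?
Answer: -4200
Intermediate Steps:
Q = 1
U(g, m) = 8 (U(g, m) = 5 + 3 = 8)
y(F, P) = -6 + F
A = 2 (A = -6 + 8 = 2)
j = -68 (j = 1 - 69 = -68)
f = -68
(68 + A)*(U(8, 0) + f) = (68 + 2)*(8 - 68) = 70*(-60) = -4200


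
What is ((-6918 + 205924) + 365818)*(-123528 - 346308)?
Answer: -265374648864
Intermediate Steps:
((-6918 + 205924) + 365818)*(-123528 - 346308) = (199006 + 365818)*(-469836) = 564824*(-469836) = -265374648864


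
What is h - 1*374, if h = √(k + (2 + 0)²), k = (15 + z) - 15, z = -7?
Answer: -374 + I*√3 ≈ -374.0 + 1.732*I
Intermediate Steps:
k = -7 (k = (15 - 7) - 15 = 8 - 15 = -7)
h = I*√3 (h = √(-7 + (2 + 0)²) = √(-7 + 2²) = √(-7 + 4) = √(-3) = I*√3 ≈ 1.732*I)
h - 1*374 = I*√3 - 1*374 = I*√3 - 374 = -374 + I*√3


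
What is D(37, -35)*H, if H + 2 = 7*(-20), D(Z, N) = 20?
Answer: -2840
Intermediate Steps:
H = -142 (H = -2 + 7*(-20) = -2 - 140 = -142)
D(37, -35)*H = 20*(-142) = -2840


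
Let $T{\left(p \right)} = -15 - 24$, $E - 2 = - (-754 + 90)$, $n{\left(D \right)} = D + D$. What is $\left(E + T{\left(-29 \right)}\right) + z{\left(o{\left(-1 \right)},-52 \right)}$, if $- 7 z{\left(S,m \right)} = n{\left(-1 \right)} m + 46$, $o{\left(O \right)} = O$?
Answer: $\frac{4239}{7} \approx 605.57$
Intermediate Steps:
$n{\left(D \right)} = 2 D$
$E = 666$ ($E = 2 - \left(-754 + 90\right) = 2 - -664 = 2 + 664 = 666$)
$z{\left(S,m \right)} = - \frac{46}{7} + \frac{2 m}{7}$ ($z{\left(S,m \right)} = - \frac{2 \left(-1\right) m + 46}{7} = - \frac{- 2 m + 46}{7} = - \frac{46 - 2 m}{7} = - \frac{46}{7} + \frac{2 m}{7}$)
$T{\left(p \right)} = -39$ ($T{\left(p \right)} = -15 - 24 = -39$)
$\left(E + T{\left(-29 \right)}\right) + z{\left(o{\left(-1 \right)},-52 \right)} = \left(666 - 39\right) + \left(- \frac{46}{7} + \frac{2}{7} \left(-52\right)\right) = 627 - \frac{150}{7} = \frac{4239}{7}$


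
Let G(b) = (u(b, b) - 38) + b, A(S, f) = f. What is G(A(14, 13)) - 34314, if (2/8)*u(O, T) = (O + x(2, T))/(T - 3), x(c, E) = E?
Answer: -171643/5 ≈ -34329.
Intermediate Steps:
u(O, T) = 4*(O + T)/(-3 + T) (u(O, T) = 4*((O + T)/(T - 3)) = 4*((O + T)/(-3 + T)) = 4*(O + T)/(-3 + T))
G(b) = -38 + b + 8*b/(-3 + b) (G(b) = (4*(b + b)/(-3 + b) - 38) + b = (4*(2*b)/(-3 + b) - 38) + b = (8*b/(-3 + b) - 38) + b = (-38 + 8*b/(-3 + b)) + b = -38 + b + 8*b/(-3 + b))
G(A(14, 13)) - 34314 = (114 + 13² - 33*13)/(-3 + 13) - 34314 = (114 + 169 - 429)/10 - 34314 = (⅒)*(-146) - 34314 = -73/5 - 34314 = -171643/5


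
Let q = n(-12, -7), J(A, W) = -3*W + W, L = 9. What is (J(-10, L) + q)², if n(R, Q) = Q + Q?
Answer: 1024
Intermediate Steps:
n(R, Q) = 2*Q
J(A, W) = -2*W
q = -14 (q = 2*(-7) = -14)
(J(-10, L) + q)² = (-2*9 - 14)² = (-18 - 14)² = (-32)² = 1024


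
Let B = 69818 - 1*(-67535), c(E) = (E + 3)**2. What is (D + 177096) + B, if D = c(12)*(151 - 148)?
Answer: 315124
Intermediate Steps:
c(E) = (3 + E)**2
B = 137353 (B = 69818 + 67535 = 137353)
D = 675 (D = (3 + 12)**2*(151 - 148) = 15**2*3 = 225*3 = 675)
(D + 177096) + B = (675 + 177096) + 137353 = 177771 + 137353 = 315124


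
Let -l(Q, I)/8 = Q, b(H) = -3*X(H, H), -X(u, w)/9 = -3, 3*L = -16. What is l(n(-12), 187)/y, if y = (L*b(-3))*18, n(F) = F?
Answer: 1/81 ≈ 0.012346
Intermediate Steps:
L = -16/3 (L = (⅓)*(-16) = -16/3 ≈ -5.3333)
X(u, w) = 27 (X(u, w) = -9*(-3) = 27)
b(H) = -81 (b(H) = -3*27 = -81)
l(Q, I) = -8*Q
y = 7776 (y = -16/3*(-81)*18 = 432*18 = 7776)
l(n(-12), 187)/y = -8*(-12)/7776 = 96*(1/7776) = 1/81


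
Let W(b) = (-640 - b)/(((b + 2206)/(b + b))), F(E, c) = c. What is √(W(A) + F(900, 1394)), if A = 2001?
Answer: 2*I*√4948193467/4207 ≈ 33.441*I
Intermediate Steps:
W(b) = 2*b*(-640 - b)/(2206 + b) (W(b) = (-640 - b)/(((2206 + b)/((2*b)))) = (-640 - b)/(((2206 + b)*(1/(2*b)))) = (-640 - b)/(((2206 + b)/(2*b))) = (-640 - b)*(2*b/(2206 + b)) = 2*b*(-640 - b)/(2206 + b))
√(W(A) + F(900, 1394)) = √(-2*2001*(640 + 2001)/(2206 + 2001) + 1394) = √(-2*2001*2641/4207 + 1394) = √(-2*2001*1/4207*2641 + 1394) = √(-10569282/4207 + 1394) = √(-4704724/4207) = 2*I*√4948193467/4207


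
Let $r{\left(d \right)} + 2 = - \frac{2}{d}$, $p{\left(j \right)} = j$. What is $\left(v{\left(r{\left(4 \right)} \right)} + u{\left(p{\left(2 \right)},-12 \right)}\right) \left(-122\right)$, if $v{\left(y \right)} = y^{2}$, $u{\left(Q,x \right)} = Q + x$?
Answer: $\frac{915}{2} \approx 457.5$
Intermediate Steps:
$r{\left(d \right)} = -2 - \frac{2}{d}$
$\left(v{\left(r{\left(4 \right)} \right)} + u{\left(p{\left(2 \right)},-12 \right)}\right) \left(-122\right) = \left(\left(-2 - \frac{2}{4}\right)^{2} + \left(2 - 12\right)\right) \left(-122\right) = \left(\left(-2 - \frac{1}{2}\right)^{2} - 10\right) \left(-122\right) = \left(\left(- \frac{5}{2}\right)^{2} - 10\right) \left(-122\right) = \left(\frac{25}{4} - 10\right) \left(-122\right) = \left(- \frac{15}{4}\right) \left(-122\right) = \frac{915}{2}$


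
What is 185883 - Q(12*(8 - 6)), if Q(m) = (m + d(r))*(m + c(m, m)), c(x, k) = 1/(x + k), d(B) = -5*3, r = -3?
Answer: 2970669/16 ≈ 1.8567e+5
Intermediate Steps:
d(B) = -15
c(x, k) = 1/(k + x)
Q(m) = (-15 + m)*(m + 1/(2*m)) (Q(m) = (m - 15)*(m + 1/(m + m)) = (-15 + m)*(m + 1/(2*m)))
185883 - Q(12*(8 - 6)) = 185883 - (½ + (12*(8 - 6))² - 180*(8 - 6) - 15*1/(12*(8 - 6))/2) = 185883 - (½ + (12*2)² - 180*2 - 15/(2*(12*2))) = 185883 - (½ + 24² - 15*24 - 15/2/24) = 185883 - (½ + 576 - 360 - 15/2*1/24) = 185883 - (½ + 576 - 360 - 5/16) = 185883 - 1*3459/16 = 185883 - 3459/16 = 2970669/16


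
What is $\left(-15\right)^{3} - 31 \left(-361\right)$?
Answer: $7816$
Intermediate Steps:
$\left(-15\right)^{3} - 31 \left(-361\right) = -3375 - -11191 = -3375 + 11191 = 7816$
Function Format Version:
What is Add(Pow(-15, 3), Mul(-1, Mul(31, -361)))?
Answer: 7816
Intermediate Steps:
Add(Pow(-15, 3), Mul(-1, Mul(31, -361))) = Add(-3375, Mul(-1, -11191)) = Add(-3375, 11191) = 7816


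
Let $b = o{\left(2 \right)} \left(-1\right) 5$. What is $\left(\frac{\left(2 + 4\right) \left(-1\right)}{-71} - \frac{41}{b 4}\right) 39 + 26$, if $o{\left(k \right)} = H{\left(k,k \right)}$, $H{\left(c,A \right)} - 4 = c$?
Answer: $\frac{121043}{2840} \approx 42.621$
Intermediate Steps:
$H{\left(c,A \right)} = 4 + c$
$o{\left(k \right)} = 4 + k$
$b = -30$ ($b = \left(4 + 2\right) \left(-1\right) 5 = 6 \left(-1\right) 5 = \left(-6\right) 5 = -30$)
$\left(\frac{\left(2 + 4\right) \left(-1\right)}{-71} - \frac{41}{b 4}\right) 39 + 26 = \left(\frac{\left(2 + 4\right) \left(-1\right)}{-71} - \frac{41}{\left(-30\right) 4}\right) 39 + 26 = \left(6 \left(-1\right) \left(- \frac{1}{71}\right) - \frac{41}{-120}\right) 39 + 26 = \left(\left(-6\right) \left(- \frac{1}{71}\right) - - \frac{41}{120}\right) 39 + 26 = \left(\frac{6}{71} + \frac{41}{120}\right) 39 + 26 = \frac{3631}{8520} \cdot 39 + 26 = \frac{47203}{2840} + 26 = \frac{121043}{2840}$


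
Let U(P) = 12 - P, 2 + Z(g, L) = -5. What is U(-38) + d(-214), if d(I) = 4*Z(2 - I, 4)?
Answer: 22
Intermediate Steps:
Z(g, L) = -7 (Z(g, L) = -2 - 5 = -7)
d(I) = -28 (d(I) = 4*(-7) = -28)
U(-38) + d(-214) = (12 - 1*(-38)) - 28 = (12 + 38) - 28 = 50 - 28 = 22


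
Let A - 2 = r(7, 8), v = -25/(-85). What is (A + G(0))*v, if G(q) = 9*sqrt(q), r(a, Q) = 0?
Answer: 10/17 ≈ 0.58823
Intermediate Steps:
v = 5/17 (v = -25*(-1/85) = 5/17 ≈ 0.29412)
A = 2 (A = 2 + 0 = 2)
(A + G(0))*v = (2 + 9*sqrt(0))*(5/17) = (2 + 9*0)*(5/17) = (2 + 0)*(5/17) = 2*(5/17) = 10/17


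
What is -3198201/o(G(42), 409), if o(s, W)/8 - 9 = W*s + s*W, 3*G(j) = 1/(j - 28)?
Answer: -67162221/4784 ≈ -14039.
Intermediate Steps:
G(j) = 1/(3*(-28 + j)) (G(j) = 1/(3*(j - 28)) = 1/(3*(-28 + j)))
o(s, W) = 72 + 16*W*s (o(s, W) = 72 + 8*(W*s + s*W) = 72 + 8*(W*s + W*s) = 72 + 8*(2*W*s) = 72 + 16*W*s)
-3198201/o(G(42), 409) = -3198201/(72 + 16*409*(1/(3*(-28 + 42)))) = -3198201/(72 + 16*409*((1/3)/14)) = -3198201/(72 + 16*409*((1/3)*(1/14))) = -3198201/(72 + 16*409*(1/42)) = -3198201/(72 + 3272/21) = -3198201/4784/21 = -3198201*21/4784 = -67162221/4784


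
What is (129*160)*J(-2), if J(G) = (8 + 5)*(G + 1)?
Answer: -268320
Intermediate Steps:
J(G) = 13 + 13*G (J(G) = 13*(1 + G) = 13 + 13*G)
(129*160)*J(-2) = (129*160)*(13 + 13*(-2)) = 20640*(13 - 26) = 20640*(-13) = -268320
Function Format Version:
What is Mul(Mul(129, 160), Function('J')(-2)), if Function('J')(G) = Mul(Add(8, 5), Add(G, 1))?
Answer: -268320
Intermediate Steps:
Function('J')(G) = Add(13, Mul(13, G)) (Function('J')(G) = Mul(13, Add(1, G)) = Add(13, Mul(13, G)))
Mul(Mul(129, 160), Function('J')(-2)) = Mul(Mul(129, 160), Add(13, Mul(13, -2))) = Mul(20640, Add(13, -26)) = Mul(20640, -13) = -268320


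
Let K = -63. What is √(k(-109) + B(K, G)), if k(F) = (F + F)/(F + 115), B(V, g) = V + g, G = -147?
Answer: I*√2217/3 ≈ 15.695*I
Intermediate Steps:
k(F) = 2*F/(115 + F) (k(F) = (2*F)/(115 + F) = 2*F/(115 + F))
√(k(-109) + B(K, G)) = √(2*(-109)/(115 - 109) + (-63 - 147)) = √(2*(-109)/6 - 210) = √(2*(-109)*(⅙) - 210) = √(-109/3 - 210) = √(-739/3) = I*√2217/3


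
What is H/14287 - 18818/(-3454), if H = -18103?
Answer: 657086/157157 ≈ 4.1811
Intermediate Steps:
H/14287 - 18818/(-3454) = -18103/14287 - 18818/(-3454) = -18103*1/14287 - 18818*(-1/3454) = -18103/14287 + 9409/1727 = 657086/157157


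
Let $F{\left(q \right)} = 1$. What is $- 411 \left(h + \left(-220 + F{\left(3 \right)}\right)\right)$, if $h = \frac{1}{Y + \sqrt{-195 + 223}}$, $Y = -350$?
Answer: $\frac{262469669}{2916} + \frac{137 \sqrt{7}}{20412} \approx 90010.0$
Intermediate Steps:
$h = \frac{1}{-350 + 2 \sqrt{7}}$ ($h = \frac{1}{-350 + \sqrt{-195 + 223}} = \frac{1}{-350 + \sqrt{28}} = \frac{1}{-350 + 2 \sqrt{7}} \approx -0.002901$)
$- 411 \left(h + \left(-220 + F{\left(3 \right)}\right)\right) = - 411 \left(\left(- \frac{25}{8748} - \frac{\sqrt{7}}{61236}\right) + \left(-220 + 1\right)\right) = - 411 \left(\left(- \frac{25}{8748} - \frac{\sqrt{7}}{61236}\right) - 219\right) = - 411 \left(- \frac{1915837}{8748} - \frac{\sqrt{7}}{61236}\right) = \frac{262469669}{2916} + \frac{137 \sqrt{7}}{20412}$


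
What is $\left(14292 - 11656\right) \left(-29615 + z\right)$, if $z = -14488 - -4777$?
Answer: $-103663336$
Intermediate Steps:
$z = -9711$ ($z = -14488 + 4777 = -9711$)
$\left(14292 - 11656\right) \left(-29615 + z\right) = \left(14292 - 11656\right) \left(-29615 - 9711\right) = 2636 \left(-39326\right) = -103663336$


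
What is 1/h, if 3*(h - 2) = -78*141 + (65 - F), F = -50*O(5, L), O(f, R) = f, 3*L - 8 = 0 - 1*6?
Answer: -1/3559 ≈ -0.00028098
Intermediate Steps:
L = ⅔ (L = 8/3 + (0 - 1*6)/3 = 8/3 + (0 - 6)/3 = 8/3 + (⅓)*(-6) = 8/3 - 2 = ⅔ ≈ 0.66667)
F = -250 (F = -50*5 = -250)
h = -3559 (h = 2 + (-78*141 + (65 - 1*(-250)))/3 = 2 + (-10998 + (65 + 250))/3 = 2 + (-10998 + 315)/3 = 2 + (⅓)*(-10683) = 2 - 3561 = -3559)
1/h = 1/(-3559) = -1/3559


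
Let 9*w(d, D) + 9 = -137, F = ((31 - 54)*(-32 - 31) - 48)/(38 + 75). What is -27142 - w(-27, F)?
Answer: -244132/9 ≈ -27126.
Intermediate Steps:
F = 1401/113 (F = (-23*(-63) - 48)/113 = (1449 - 48)*(1/113) = 1401*(1/113) = 1401/113 ≈ 12.398)
w(d, D) = -146/9 (w(d, D) = -1 + (⅑)*(-137) = -1 - 137/9 = -146/9)
-27142 - w(-27, F) = -27142 - 1*(-146/9) = -27142 + 146/9 = -244132/9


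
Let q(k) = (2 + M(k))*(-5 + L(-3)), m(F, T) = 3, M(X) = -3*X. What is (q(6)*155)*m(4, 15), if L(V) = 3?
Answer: 14880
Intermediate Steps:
q(k) = -4 + 6*k (q(k) = (2 - 3*k)*(-5 + 3) = (2 - 3*k)*(-2) = -4 + 6*k)
(q(6)*155)*m(4, 15) = ((-4 + 6*6)*155)*3 = ((-4 + 36)*155)*3 = (32*155)*3 = 4960*3 = 14880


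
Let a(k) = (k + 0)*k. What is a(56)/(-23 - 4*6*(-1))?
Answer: 3136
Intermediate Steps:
a(k) = k² (a(k) = k*k = k²)
a(56)/(-23 - 4*6*(-1)) = 56²/(-23 - 4*6*(-1)) = 3136/(-23 - 24*(-1)) = 3136/(-23 + 24) = 3136/1 = 3136*1 = 3136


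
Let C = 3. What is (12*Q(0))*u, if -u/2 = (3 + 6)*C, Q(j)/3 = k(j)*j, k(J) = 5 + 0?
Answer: 0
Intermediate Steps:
k(J) = 5
Q(j) = 15*j (Q(j) = 3*(5*j) = 15*j)
u = -54 (u = -2*(3 + 6)*3 = -18*3 = -2*27 = -54)
(12*Q(0))*u = (12*(15*0))*(-54) = (12*0)*(-54) = 0*(-54) = 0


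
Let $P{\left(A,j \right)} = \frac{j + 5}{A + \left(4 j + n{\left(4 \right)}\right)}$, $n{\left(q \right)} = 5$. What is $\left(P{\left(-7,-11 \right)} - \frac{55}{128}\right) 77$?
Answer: $- \frac{67837}{2944} \approx -23.042$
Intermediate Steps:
$P{\left(A,j \right)} = \frac{5 + j}{5 + A + 4 j}$ ($P{\left(A,j \right)} = \frac{j + 5}{A + \left(4 j + 5\right)} = \frac{5 + j}{A + \left(5 + 4 j\right)} = \frac{5 + j}{5 + A + 4 j}$)
$\left(P{\left(-7,-11 \right)} - \frac{55}{128}\right) 77 = \left(\frac{5 - 11}{5 - 7 + 4 \left(-11\right)} - \frac{55}{128}\right) 77 = \left(\frac{1}{5 - 7 - 44} \left(-6\right) - \frac{55}{128}\right) 77 = \left(\frac{1}{-46} \left(-6\right) - \frac{55}{128}\right) 77 = \left(\left(- \frac{1}{46}\right) \left(-6\right) - \frac{55}{128}\right) 77 = \left(\frac{3}{23} - \frac{55}{128}\right) 77 = \left(- \frac{881}{2944}\right) 77 = - \frac{67837}{2944}$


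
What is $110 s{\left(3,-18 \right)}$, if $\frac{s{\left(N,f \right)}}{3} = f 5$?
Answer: $-29700$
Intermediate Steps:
$s{\left(N,f \right)} = 15 f$ ($s{\left(N,f \right)} = 3 f 5 = 3 \cdot 5 f = 15 f$)
$110 s{\left(3,-18 \right)} = 110 \cdot 15 \left(-18\right) = 110 \left(-270\right) = -29700$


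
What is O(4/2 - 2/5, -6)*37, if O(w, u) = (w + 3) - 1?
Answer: 666/5 ≈ 133.20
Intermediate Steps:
O(w, u) = 2 + w (O(w, u) = (3 + w) - 1 = 2 + w)
O(4/2 - 2/5, -6)*37 = (2 + (4/2 - 2/5))*37 = (2 + (4*(½) - 2*⅕))*37 = (2 + (2 - ⅖))*37 = (2 + 8/5)*37 = (18/5)*37 = 666/5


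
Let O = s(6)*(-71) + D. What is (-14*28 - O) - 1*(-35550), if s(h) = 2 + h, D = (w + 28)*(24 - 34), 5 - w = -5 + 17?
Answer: 35936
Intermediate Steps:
w = -7 (w = 5 - (-5 + 17) = 5 - 1*12 = 5 - 12 = -7)
D = -210 (D = (-7 + 28)*(24 - 34) = 21*(-10) = -210)
O = -778 (O = (2 + 6)*(-71) - 210 = 8*(-71) - 210 = -568 - 210 = -778)
(-14*28 - O) - 1*(-35550) = (-14*28 - 1*(-778)) - 1*(-35550) = (-392 + 778) + 35550 = 386 + 35550 = 35936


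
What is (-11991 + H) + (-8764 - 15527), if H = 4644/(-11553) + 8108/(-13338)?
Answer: -931831833524/25682319 ≈ -36283.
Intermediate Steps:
H = -25935566/25682319 (H = 4644*(-1/11553) + 8108*(-1/13338) = -1548/3851 - 4054/6669 = -25935566/25682319 ≈ -1.0099)
(-11991 + H) + (-8764 - 15527) = (-11991 - 25935566/25682319) + (-8764 - 15527) = -307982622695/25682319 - 24291 = -931831833524/25682319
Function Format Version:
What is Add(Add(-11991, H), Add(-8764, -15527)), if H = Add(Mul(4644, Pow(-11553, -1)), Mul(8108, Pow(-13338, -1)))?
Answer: Rational(-931831833524, 25682319) ≈ -36283.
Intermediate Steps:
H = Rational(-25935566, 25682319) (H = Add(Mul(4644, Rational(-1, 11553)), Mul(8108, Rational(-1, 13338))) = Add(Rational(-1548, 3851), Rational(-4054, 6669)) = Rational(-25935566, 25682319) ≈ -1.0099)
Add(Add(-11991, H), Add(-8764, -15527)) = Add(Add(-11991, Rational(-25935566, 25682319)), Add(-8764, -15527)) = Add(Rational(-307982622695, 25682319), -24291) = Rational(-931831833524, 25682319)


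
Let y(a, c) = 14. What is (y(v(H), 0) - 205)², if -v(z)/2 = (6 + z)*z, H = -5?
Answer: 36481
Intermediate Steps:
v(z) = -2*z*(6 + z) (v(z) = -2*(6 + z)*z = -2*z*(6 + z))
(y(v(H), 0) - 205)² = (14 - 205)² = (-191)² = 36481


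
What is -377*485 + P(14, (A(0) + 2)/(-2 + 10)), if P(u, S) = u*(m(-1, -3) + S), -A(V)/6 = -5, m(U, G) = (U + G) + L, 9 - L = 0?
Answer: -182719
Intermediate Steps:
L = 9 (L = 9 - 1*0 = 9 + 0 = 9)
m(U, G) = 9 + G + U (m(U, G) = (U + G) + 9 = (G + U) + 9 = 9 + G + U)
A(V) = 30 (A(V) = -6*(-5) = 30)
P(u, S) = u*(5 + S) (P(u, S) = u*((9 - 3 - 1) + S) = u*(5 + S))
-377*485 + P(14, (A(0) + 2)/(-2 + 10)) = -377*485 + 14*(5 + (30 + 2)/(-2 + 10)) = -182845 + 14*(5 + 32/8) = -182845 + 14*(5 + 32*(⅛)) = -182845 + 14*(5 + 4) = -182845 + 14*9 = -182845 + 126 = -182719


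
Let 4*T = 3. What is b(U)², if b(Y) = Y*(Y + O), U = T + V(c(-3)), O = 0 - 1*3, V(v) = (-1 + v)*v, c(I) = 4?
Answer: 3956121/256 ≈ 15454.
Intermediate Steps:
T = ¾ (T = (¼)*3 = ¾ ≈ 0.75000)
V(v) = v*(-1 + v)
O = -3 (O = 0 - 3 = -3)
U = 51/4 (U = ¾ + 4*(-1 + 4) = ¾ + 4*3 = ¾ + 12 = 51/4 ≈ 12.750)
b(Y) = Y*(-3 + Y) (b(Y) = Y*(Y - 3) = Y*(-3 + Y))
b(U)² = (51*(-3 + 51/4)/4)² = ((51/4)*(39/4))² = (1989/16)² = 3956121/256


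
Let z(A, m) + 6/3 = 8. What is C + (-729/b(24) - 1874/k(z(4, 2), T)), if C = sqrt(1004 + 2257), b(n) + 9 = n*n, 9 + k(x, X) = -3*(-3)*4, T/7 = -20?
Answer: -13361/189 + sqrt(3261) ≈ -13.588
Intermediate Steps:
T = -140 (T = 7*(-20) = -140)
z(A, m) = 6 (z(A, m) = -2 + 8 = 6)
k(x, X) = 27 (k(x, X) = -9 - 3*(-3)*4 = -9 + 9*4 = -9 + 36 = 27)
b(n) = -9 + n**2 (b(n) = -9 + n*n = -9 + n**2)
C = sqrt(3261) ≈ 57.105
C + (-729/b(24) - 1874/k(z(4, 2), T)) = sqrt(3261) + (-729/(-9 + 24**2) - 1874/27) = sqrt(3261) + (-729/(-9 + 576) - 1874*1/27) = sqrt(3261) + (-729/567 - 1874/27) = sqrt(3261) + (-729*1/567 - 1874/27) = sqrt(3261) + (-9/7 - 1874/27) = sqrt(3261) - 13361/189 = -13361/189 + sqrt(3261)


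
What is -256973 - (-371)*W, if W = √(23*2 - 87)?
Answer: -256973 + 371*I*√41 ≈ -2.5697e+5 + 2375.6*I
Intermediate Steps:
W = I*√41 (W = √(46 - 87) = √(-41) = I*√41 ≈ 6.4031*I)
-256973 - (-371)*W = -256973 - (-371)*I*√41 = -256973 + 371*I*√41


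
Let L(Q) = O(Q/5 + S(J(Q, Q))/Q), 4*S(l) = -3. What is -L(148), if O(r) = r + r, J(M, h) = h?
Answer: -87601/1480 ≈ -59.190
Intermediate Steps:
S(l) = -3/4 (S(l) = (1/4)*(-3) = -3/4)
O(r) = 2*r
L(Q) = -3/(2*Q) + 2*Q/5 (L(Q) = 2*(Q/5 - 3/(4*Q)) = 2*(-3/(4*Q) + Q/5) = -3/(2*Q) + 2*Q/5)
-L(148) = -(-15 + 4*148**2)/(10*148) = -(-15 + 4*21904)/(10*148) = -(-15 + 87616)/(10*148) = -87601/(10*148) = -1*87601/1480 = -87601/1480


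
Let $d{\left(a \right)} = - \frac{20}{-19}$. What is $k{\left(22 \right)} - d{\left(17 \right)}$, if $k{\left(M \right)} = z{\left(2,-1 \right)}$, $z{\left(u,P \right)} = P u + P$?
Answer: $- \frac{77}{19} \approx -4.0526$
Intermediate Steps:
$z{\left(u,P \right)} = P + P u$
$k{\left(M \right)} = -3$ ($k{\left(M \right)} = - (1 + 2) = \left(-1\right) 3 = -3$)
$d{\left(a \right)} = \frac{20}{19}$ ($d{\left(a \right)} = \left(-20\right) \left(- \frac{1}{19}\right) = \frac{20}{19}$)
$k{\left(22 \right)} - d{\left(17 \right)} = -3 - \frac{20}{19} = - \frac{77}{19}$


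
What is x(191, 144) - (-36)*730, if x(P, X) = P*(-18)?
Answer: 22842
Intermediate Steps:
x(P, X) = -18*P
x(191, 144) - (-36)*730 = -18*191 - (-36)*730 = -3438 - 1*(-26280) = -3438 + 26280 = 22842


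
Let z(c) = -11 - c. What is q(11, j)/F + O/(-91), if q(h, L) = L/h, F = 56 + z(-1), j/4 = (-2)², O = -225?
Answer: 57653/23023 ≈ 2.5041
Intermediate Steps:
j = 16 (j = 4*(-2)² = 4*4 = 16)
F = 46 (F = 56 + (-11 - 1*(-1)) = 56 + (-11 + 1) = 56 - 10 = 46)
q(11, j)/F + O/(-91) = (16/11)/46 - 225/(-91) = (16*(1/11))*(1/46) - 225*(-1/91) = (16/11)*(1/46) + 225/91 = 8/253 + 225/91 = 57653/23023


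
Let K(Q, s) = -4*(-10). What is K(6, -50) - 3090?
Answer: -3050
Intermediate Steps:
K(Q, s) = 40
K(6, -50) - 3090 = 40 - 3090 = -3050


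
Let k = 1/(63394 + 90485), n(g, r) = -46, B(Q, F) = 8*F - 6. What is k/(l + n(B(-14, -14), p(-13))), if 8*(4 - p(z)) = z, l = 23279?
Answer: 1/3575070807 ≈ 2.7971e-10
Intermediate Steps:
p(z) = 4 - z/8
B(Q, F) = -6 + 8*F
k = 1/153879 ≈ 6.4986e-6
k/(l + n(B(-14, -14), p(-13))) = 1/(153879*(23279 - 46)) = (1/153879)/23233 = (1/153879)*(1/23233) = 1/3575070807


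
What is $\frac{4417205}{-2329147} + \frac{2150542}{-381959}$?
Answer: $- \frac{6696119652269}{889638658973} \approx -7.5268$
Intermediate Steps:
$\frac{4417205}{-2329147} + \frac{2150542}{-381959} = 4417205 \left(- \frac{1}{2329147}\right) + 2150542 \left(- \frac{1}{381959}\right) = - \frac{4417205}{2329147} - \frac{2150542}{381959} = - \frac{6696119652269}{889638658973}$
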